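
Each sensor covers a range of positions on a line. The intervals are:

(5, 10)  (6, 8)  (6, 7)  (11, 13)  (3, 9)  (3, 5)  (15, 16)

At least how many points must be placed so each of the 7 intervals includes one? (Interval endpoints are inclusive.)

Sort by right endpoint; whenever an interval is uncovered, place a point at its right end.
By right end: [3,5]  [6,7]  [6,8]  [3,9]  [5,10]  [11,13]  [15,16]
[3,5] uncovered → point at 5; [6,7] uncovered → point at 7; [11,13] uncovered → point at 13; [15,16] uncovered → point at 16.
Points: 5, 7, 13, 16 (4 total).

4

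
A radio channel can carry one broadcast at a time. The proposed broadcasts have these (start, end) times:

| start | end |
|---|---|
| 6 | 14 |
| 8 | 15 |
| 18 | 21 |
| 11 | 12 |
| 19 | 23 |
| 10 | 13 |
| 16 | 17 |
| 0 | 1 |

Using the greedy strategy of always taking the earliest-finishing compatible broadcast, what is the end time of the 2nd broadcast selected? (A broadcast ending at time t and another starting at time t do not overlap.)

Order by finish time; keep every interval that doesn't clash with the previous kept one.
By end time: (0,1), (11,12), (10,13), (6,14), (8,15), (16,17), (18,21), (19,23).
Pick (0,1); next start ≥ 1 → (11,12); next start ≥ 12 → (16,17); next start ≥ 17 → (18,21).
Selected: (0,1) (11,12) (16,17) (18,21)

12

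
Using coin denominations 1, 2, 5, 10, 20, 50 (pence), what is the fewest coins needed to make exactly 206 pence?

Use the largest denomination that fits, subtract, and repeat.
206 − 4×50→6 − 1×5→1 − 1×1→0
Total coins = 4 + 1 + 1 = 6

6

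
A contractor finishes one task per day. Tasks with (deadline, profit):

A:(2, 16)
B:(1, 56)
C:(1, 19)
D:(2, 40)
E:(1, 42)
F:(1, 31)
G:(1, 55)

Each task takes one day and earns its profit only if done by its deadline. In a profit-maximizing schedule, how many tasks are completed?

Sort by profit descending; place each in the latest free slot ≤ its deadline.
By profit: B(d1,56), G(d1,55), E(d1,42), D(d2,40), F(d1,31), C(d1,19), A(d2,16)
B→slot 1; G skipped; E skipped; D→slot 2; F skipped; C skipped; A skipped.
2 of 7 scheduled.

2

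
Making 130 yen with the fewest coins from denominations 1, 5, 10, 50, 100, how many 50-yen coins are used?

0

Greedy: take as many of the largest coin as possible, then repeat with the remainder.
130 − 1×100→30 − 3×10→0
Count of 50: 0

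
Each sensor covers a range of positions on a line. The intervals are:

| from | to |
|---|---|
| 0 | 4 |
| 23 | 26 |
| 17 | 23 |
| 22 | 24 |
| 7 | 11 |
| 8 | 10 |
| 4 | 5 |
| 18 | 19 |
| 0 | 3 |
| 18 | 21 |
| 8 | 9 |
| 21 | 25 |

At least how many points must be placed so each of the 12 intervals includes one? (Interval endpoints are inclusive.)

Sorted: [0,3] [0,4] [4,5] [8,9] [8,10] [7,11] [18,19] [18,21] [17,23] [22,24] [21,25] [23,26]
{[0,3],[0,4]} hit by 3; {[4,5]} hit by 5; {[8,9],[8,10],[7,11]} hit by 9; {[18,19],[18,21],[17,23]} hit by 19; {[22,24],[21,25],[23,26]} hit by 24.
Points: 3, 5, 9, 19, 24 (5 total).

5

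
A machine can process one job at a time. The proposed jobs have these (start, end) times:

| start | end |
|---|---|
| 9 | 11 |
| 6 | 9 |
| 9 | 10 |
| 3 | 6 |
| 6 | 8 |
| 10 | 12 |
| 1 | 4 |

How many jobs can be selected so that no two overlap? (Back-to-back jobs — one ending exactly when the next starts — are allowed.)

Sort by end time and greedily take each interval whose start is ≥ the last chosen end.
Sorted by end: (1,4)  (3,6)  (6,8)  (6,9)  (9,10)  (9,11)  (10,12)
take (1,4); take (6,8); take (9,10); take (10,12).
Selected 4 jobs.

4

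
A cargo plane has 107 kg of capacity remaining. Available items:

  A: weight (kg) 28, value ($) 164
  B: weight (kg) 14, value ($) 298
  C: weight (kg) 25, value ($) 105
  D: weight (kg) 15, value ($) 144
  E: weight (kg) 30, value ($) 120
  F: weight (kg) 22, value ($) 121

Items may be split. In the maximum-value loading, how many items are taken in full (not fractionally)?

5

Greedy by value/weight ratio, highest first.
Ratios (sorted): B 21.29, D 9.60, A 5.86, F 5.50, C 4.20, E 4.00
take B (14 @ 298); take D (15 @ 144); take A (28 @ 164); take F (22 @ 121); take C (25 @ 105); take 3/30 of E → 12.00. Capacity used 107/107.
5 item(s) taken whole; one partial (take 3/30 of E).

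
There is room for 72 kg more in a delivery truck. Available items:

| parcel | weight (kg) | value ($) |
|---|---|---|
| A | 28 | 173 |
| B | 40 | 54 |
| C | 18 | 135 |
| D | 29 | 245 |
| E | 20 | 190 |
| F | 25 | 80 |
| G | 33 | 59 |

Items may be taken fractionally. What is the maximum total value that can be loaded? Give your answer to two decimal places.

600.89

Sort by value per unit weight and fill in that order.
Order: E (190/20=9.50) > D (245/29=8.45) > C (135/18=7.50) > A (173/28=6.18) > F (80/25=3.20) > G (59/33=1.79) > B (54/40=1.35)
Fill: take E (20 @ 190) → take D (29 @ 245) → take C (18 @ 135) → take 5/28 of A → 30.89; 72/72 used.
Total value = 600.89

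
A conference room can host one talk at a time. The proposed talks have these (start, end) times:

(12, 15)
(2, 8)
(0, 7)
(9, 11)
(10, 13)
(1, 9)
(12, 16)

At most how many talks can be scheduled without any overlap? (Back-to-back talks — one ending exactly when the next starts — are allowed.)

3

Order by finish time; keep every interval that doesn't clash with the previous kept one.
Sorted by end: (0,7)  (2,8)  (1,9)  (9,11)  (10,13)  (12,15)  (12,16)
take (0,7); skip (2,8); take (9,11); take (12,15); skip (12,16).
Selected 3 talks.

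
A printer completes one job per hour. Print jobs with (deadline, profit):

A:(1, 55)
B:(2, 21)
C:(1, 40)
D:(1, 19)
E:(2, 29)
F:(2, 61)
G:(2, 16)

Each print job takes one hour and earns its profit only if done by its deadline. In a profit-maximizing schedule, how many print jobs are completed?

Sort by profit descending; place each in the latest free slot ≤ its deadline.
By profit: F(d2,61), A(d1,55), C(d1,40), E(d2,29), B(d2,21), D(d1,19), G(d2,16)
F→slot 2; A→slot 1; C skipped; E skipped; B skipped; D skipped; G skipped.
2 of 7 scheduled.

2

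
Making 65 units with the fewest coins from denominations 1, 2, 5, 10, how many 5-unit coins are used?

65 = 6×10 + 1×5
Count of 5: 1

1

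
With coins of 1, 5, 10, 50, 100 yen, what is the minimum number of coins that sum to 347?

347 − 3×100→47 − 4×10→7 − 1×5→2 − 2×1→0
Total coins = 3 + 4 + 1 + 2 = 10

10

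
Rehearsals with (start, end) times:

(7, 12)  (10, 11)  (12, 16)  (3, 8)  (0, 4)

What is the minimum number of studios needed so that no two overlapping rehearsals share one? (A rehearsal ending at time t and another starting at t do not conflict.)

2

starts: [0, 3, 7, 10, 12]
ends:   [4, 8, 11, 12, 16]
s0→1 s3→2  — peak 2.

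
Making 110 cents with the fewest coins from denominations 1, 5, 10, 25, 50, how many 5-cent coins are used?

Greedy: take as many of the largest coin as possible, then repeat with the remainder.
110 − 2×50→10 − 1×10→0
Count of 5: 0

0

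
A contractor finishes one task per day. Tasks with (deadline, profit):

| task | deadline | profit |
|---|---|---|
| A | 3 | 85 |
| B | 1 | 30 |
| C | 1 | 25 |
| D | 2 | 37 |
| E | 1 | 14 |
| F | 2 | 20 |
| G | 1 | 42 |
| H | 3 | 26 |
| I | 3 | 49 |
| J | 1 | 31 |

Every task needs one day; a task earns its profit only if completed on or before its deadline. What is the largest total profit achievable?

176

Take jobs in profit order; each goes to the latest open slot no later than its deadline.
Profit order: A=85 I=49 G=42 D=37 J=31 B=30 H=26 C=25 F=20 E=14
Assign: A→slot 3, I→slot 2, G→slot 1, D skipped, J skipped, B skipped, H skipped, C skipped, F skipped, E skipped.
Slots: [1:G] [2:I] [3:A]
Profit = 42 + 49 + 85 = 176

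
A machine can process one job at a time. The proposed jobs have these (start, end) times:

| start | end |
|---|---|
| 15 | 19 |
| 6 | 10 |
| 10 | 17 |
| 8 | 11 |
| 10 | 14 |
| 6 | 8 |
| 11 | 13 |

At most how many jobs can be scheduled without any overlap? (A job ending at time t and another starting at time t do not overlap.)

Sorted by end: (6,8)  (6,10)  (8,11)  (11,13)  (10,14)  (10,17)  (15,19)
take (6,8); take (8,11); take (11,13); skip (10,17); take (15,19).
Selected 4 jobs.

4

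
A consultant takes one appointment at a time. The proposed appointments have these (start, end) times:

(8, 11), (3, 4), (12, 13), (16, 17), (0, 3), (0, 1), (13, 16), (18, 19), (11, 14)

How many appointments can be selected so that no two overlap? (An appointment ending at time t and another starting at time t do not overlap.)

Sort by end time and greedily take each interval whose start is ≥ the last chosen end.
By end time: (0,1), (0,3), (3,4), (8,11), (12,13), (11,14), (13,16), (16,17), (18,19).
Pick (0,1); next start ≥ 1 → (3,4); next start ≥ 4 → (8,11); next start ≥ 11 → (12,13); next start ≥ 13 → (13,16); next start ≥ 16 → (16,17); next start ≥ 17 → (18,19).
Selected 7 appointments.

7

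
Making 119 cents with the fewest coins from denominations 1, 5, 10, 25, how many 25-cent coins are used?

4

119 = 4×25 + 1×10 + 1×5 + 4×1
Count of 25: 4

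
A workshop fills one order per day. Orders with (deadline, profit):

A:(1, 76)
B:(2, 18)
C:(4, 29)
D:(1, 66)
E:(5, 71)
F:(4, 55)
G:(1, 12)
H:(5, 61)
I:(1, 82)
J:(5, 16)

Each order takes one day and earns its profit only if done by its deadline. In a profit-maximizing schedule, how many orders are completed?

5

Sort by profit descending; place each in the latest free slot ≤ its deadline.
By profit: I(d1,82), A(d1,76), E(d5,71), D(d1,66), H(d5,61), F(d4,55), C(d4,29), B(d2,18), J(d5,16), G(d1,12)
I→slot 1; A skipped; E→slot 5; D skipped; H→slot 4; F→slot 3; C→slot 2; B skipped; J skipped; G skipped.
5 of 10 scheduled.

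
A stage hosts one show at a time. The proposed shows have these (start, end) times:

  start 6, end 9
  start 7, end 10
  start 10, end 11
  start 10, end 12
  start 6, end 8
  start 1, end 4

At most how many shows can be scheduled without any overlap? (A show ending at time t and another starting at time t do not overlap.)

3

By end time: (1,4), (6,8), (6,9), (7,10), (10,11), (10,12).
Pick (1,4); next start ≥ 4 → (6,8); next start ≥ 8 → (10,11).
Selected 3 shows.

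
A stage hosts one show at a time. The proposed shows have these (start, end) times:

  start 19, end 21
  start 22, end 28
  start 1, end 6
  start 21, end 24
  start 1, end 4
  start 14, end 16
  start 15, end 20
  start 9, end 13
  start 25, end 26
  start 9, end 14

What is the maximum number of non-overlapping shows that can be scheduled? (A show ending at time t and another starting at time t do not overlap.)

6

Sorted by end: (1,4)  (1,6)  (9,13)  (9,14)  (14,16)  (15,20)  (19,21)  (21,24)  (25,26)  (22,28)
take (1,4); take (9,13); skip (9,14); take (14,16); take (19,21); take (21,24); take (25,26).
Selected 6 shows.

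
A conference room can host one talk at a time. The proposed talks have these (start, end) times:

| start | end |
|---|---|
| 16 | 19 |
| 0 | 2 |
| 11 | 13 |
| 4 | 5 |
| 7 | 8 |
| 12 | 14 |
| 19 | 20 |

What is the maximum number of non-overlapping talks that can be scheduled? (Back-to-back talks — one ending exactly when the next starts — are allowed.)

Sorted by end: (0,2)  (4,5)  (7,8)  (11,13)  (12,14)  (16,19)  (19,20)
take (0,2); take (4,5); take (7,8); take (11,13); take (16,19); take (19,20).
Selected 6 talks.

6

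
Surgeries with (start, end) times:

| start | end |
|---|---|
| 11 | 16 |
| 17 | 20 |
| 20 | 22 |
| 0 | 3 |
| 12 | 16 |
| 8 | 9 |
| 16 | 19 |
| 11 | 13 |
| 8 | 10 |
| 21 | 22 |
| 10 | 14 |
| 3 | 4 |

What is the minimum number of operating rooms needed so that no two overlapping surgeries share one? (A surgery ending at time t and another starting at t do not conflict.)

4

Count concurrent intervals with a sweep; the peak is the room count.
Events (time:±→running): 0:+→1 3:-→0 3:+→1 4:-→0 8:+→1 8:+→2 9:-→1 10:-→0 10:+→1 11:+→2 11:+→3 12:+→4 … peak 4.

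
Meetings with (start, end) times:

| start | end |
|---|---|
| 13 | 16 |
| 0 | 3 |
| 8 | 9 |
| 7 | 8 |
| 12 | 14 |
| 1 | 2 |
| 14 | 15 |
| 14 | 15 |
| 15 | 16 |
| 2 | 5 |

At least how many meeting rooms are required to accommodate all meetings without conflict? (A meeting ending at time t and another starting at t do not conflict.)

3

The answer is the maximum number of intervals overlapping at any instant.
starts: [0, 1, 2, 7, 8, 12, 13, 14, 14, 15]
ends:   [2, 3, 5, 8, 9, 14, 15, 15, 16, 16]
s0→1 s1→2 e2→1 s2→2 e3→1 e5→0 s7→1 e8→0 s8→1 e9→0 s12→1 s13→2 e14→1 s14→2 s14→3  — peak 3.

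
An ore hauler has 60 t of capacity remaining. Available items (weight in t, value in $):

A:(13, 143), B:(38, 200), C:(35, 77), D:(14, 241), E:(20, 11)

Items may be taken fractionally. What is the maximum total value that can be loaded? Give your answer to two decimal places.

Sort by value per unit weight and fill in that order.
Order: D (241/14=17.21) > A (143/13=11.00) > B (200/38=5.26) > C (77/35=2.20) > E (11/20=0.55)
Fill: take D (14 @ 241) → take A (13 @ 143) → take 33/38 of B → 173.68; 60/60 used.
Total value = 557.68

557.68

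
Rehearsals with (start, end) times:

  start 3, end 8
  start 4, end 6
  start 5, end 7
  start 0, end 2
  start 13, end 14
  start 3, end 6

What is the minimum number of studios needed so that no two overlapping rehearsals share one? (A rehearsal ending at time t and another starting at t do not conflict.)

The answer is the maximum number of intervals overlapping at any instant.
Events (time:±→running): 0:+→1 2:-→0 3:+→1 3:+→2 4:+→3 5:+→4 … peak 4.

4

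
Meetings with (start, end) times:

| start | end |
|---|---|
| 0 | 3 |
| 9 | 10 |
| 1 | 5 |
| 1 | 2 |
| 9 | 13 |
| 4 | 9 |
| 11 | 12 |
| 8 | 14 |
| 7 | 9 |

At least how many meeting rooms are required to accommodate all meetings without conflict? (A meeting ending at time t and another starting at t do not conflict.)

3

Events (time:±→running): 0:+→1 1:+→2 1:+→3 … peak 3.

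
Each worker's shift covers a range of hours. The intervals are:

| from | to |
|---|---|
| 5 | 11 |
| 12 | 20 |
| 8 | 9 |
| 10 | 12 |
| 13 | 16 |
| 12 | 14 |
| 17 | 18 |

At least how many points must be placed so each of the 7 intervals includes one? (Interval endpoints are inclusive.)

Sort by right endpoint; whenever an interval is uncovered, place a point at its right end.
By right end: [8,9]  [5,11]  [10,12]  [12,14]  [13,16]  [17,18]  [12,20]
[8,9] uncovered → point at 9; [10,12] uncovered → point at 12; [13,16] uncovered → point at 16; [17,18] uncovered → point at 18.
Points: 9, 12, 16, 18 (4 total).

4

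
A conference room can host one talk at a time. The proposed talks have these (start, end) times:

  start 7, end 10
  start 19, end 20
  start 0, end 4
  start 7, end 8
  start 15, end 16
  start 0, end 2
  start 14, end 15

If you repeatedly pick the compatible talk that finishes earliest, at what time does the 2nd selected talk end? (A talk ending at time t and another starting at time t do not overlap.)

Sort by end time and greedily take each interval whose start is ≥ the last chosen end.
Sorted by end: (0,2)  (0,4)  (7,8)  (7,10)  (14,15)  (15,16)  (19,20)
take (0,2); take (7,8); skip (7,10); take (14,15); take (15,16); take (19,20).
Selected: (0,2) (7,8) (14,15) (15,16) (19,20)

8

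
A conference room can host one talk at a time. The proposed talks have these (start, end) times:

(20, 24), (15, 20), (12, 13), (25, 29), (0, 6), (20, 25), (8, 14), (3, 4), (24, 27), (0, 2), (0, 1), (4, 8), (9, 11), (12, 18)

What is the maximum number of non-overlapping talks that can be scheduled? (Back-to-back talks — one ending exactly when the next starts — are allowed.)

8

Order by finish time; keep every interval that doesn't clash with the previous kept one.
Sorted by end: (0,1)  (0,2)  (3,4)  (0,6)  (4,8)  (9,11)  (12,13)  (8,14)  (12,18)  (15,20)  (20,24)  (20,25)  (24,27)  (25,29)
take (0,1); take (3,4); take (4,8); take (9,11); take (12,13); take (15,20); take (20,24); take (24,27); skip (25,29).
Selected 8 talks.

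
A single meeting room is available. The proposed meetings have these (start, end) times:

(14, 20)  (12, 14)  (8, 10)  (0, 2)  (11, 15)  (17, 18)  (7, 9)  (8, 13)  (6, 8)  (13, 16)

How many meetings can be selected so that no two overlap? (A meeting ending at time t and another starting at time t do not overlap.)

By end time: (0,2), (6,8), (7,9), (8,10), (8,13), (12,14), (11,15), (13,16), (17,18), (14,20).
Pick (0,2); next start ≥ 2 → (6,8); next start ≥ 8 → (8,10); next start ≥ 10 → (12,14); next start ≥ 14 → (17,18).
Selected 5 meetings.

5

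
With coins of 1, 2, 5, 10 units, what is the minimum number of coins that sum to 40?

4

Use the largest denomination that fits, subtract, and repeat.
40 − 4×10→0
Total coins = 4 = 4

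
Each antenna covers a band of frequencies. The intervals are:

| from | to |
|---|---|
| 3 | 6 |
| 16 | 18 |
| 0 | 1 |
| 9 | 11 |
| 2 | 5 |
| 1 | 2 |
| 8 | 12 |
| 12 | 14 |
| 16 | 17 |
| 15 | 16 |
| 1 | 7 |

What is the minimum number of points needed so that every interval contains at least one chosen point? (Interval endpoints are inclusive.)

5

Process intervals by earliest right end; each time one isn't hit yet, stab at its right endpoint.
Sorted: [0,1] [1,2] [2,5] [3,6] [1,7] [9,11] [8,12] [12,14] [15,16] [16,17] [16,18]
{[0,1],[1,2]} hit by 1; {[2,5],[3,6],[1,7]} hit by 5; {[9,11],[8,12]} hit by 11; {[12,14]} hit by 14; {[15,16],[16,17],[16,18]} hit by 16.
Points: 1, 5, 11, 14, 16 (5 total).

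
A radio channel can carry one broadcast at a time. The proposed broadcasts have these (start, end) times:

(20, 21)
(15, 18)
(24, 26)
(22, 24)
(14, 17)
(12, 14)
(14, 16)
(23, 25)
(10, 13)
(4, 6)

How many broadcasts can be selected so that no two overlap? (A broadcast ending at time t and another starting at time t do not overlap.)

6

Sorted by end: (4,6)  (10,13)  (12,14)  (14,16)  (14,17)  (15,18)  (20,21)  (22,24)  (23,25)  (24,26)
take (4,6); take (10,13); skip (12,14); take (14,16); skip (14,17); take (20,21); take (22,24); take (24,26).
Selected 6 broadcasts.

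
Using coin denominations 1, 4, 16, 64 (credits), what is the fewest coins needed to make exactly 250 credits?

250 − 3×64→58 − 3×16→10 − 2×4→2 − 2×1→0
Total coins = 3 + 3 + 2 + 2 = 10

10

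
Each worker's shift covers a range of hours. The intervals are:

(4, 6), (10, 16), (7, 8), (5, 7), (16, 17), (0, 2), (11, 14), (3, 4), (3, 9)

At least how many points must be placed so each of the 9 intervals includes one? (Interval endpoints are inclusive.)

5

Sort by right endpoint; whenever an interval is uncovered, place a point at its right end.
By right end: [0,2]  [3,4]  [4,6]  [5,7]  [7,8]  [3,9]  [11,14]  [10,16]  [16,17]
[0,2] uncovered → point at 2; [3,4] uncovered → point at 4; [5,7] uncovered → point at 7; [11,14] uncovered → point at 14; [16,17] uncovered → point at 17.
Points: 2, 4, 7, 14, 17 (5 total).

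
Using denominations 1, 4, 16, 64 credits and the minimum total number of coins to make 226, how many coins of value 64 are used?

226 = 3×64 + 2×16 + 2×1
Count of 64: 3

3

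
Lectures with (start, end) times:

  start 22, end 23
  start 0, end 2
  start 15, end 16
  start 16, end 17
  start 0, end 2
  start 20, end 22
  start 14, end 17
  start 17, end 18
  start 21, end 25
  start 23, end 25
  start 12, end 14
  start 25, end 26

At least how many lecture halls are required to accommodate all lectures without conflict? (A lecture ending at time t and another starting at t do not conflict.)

The answer is the maximum number of intervals overlapping at any instant.
Events (time:±→running): 0:+→1 0:+→2 … peak 2.

2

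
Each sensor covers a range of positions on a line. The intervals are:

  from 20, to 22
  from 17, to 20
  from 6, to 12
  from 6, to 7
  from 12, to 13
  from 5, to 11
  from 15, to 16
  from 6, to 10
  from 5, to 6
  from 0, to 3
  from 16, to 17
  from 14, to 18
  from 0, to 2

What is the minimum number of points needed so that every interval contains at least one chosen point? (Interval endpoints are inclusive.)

Sorted: [0,2] [0,3] [5,6] [6,7] [6,10] [5,11] [6,12] [12,13] [15,16] [16,17] [14,18] [17,20] [20,22]
{[0,2],[0,3]} hit by 2; {[5,6],[6,7],[6,10],[5,11],[6,12]} hit by 6; {[12,13]} hit by 13; {[15,16],[16,17],[14,18]} hit by 16; {[17,20],[20,22]} hit by 20.
Points: 2, 6, 13, 16, 20 (5 total).

5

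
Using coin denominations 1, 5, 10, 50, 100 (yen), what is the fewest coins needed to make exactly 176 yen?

6

176 − 1×100→76 − 1×50→26 − 2×10→6 − 1×5→1 − 1×1→0
Total coins = 1 + 1 + 2 + 1 + 1 = 6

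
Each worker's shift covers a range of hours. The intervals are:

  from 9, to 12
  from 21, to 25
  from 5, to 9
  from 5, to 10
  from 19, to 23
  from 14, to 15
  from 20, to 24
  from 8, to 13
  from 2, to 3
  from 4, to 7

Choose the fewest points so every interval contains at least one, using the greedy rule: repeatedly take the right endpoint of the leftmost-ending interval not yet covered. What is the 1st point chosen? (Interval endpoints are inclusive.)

3

By right end: [2,3]  [4,7]  [5,9]  [5,10]  [9,12]  [8,13]  [14,15]  [19,23]  [20,24]  [21,25]
[2,3] uncovered → point at 3; [4,7] uncovered → point at 7; [9,12] uncovered → point at 12; [14,15] uncovered → point at 15; [19,23] uncovered → point at 23.
Points: 3, 7, 12, 15, 23 (5 total).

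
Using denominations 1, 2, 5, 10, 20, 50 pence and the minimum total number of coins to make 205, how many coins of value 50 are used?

Use the largest denomination that fits, subtract, and repeat.
205 − 4×50→5 − 1×5→0
Count of 50: 4

4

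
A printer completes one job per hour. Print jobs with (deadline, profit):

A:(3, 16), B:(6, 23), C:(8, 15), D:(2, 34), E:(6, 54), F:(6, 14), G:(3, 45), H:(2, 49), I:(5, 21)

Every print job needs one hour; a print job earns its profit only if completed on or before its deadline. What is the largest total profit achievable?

Profit order: E=54 H=49 G=45 D=34 B=23 I=21 A=16 C=15 F=14
Assign: E→slot 6, H→slot 2, G→slot 3, D→slot 1, B→slot 5, I→slot 4, A skipped, C→slot 8, F skipped.
Slots: [1:D] [2:H] [3:G] [4:I] [5:B] [6:E] [8:C]
Profit = 34 + 49 + 45 + 21 + 23 + 54 + 15 = 241

241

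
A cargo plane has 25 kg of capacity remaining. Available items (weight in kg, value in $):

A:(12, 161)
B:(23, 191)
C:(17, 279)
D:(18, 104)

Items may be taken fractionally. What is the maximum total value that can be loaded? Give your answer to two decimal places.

Sort by value per unit weight and fill in that order.
Order: C (279/17=16.41) > A (161/12=13.42) > B (191/23=8.30) > D (104/18=5.78)
Fill: take C (17 @ 279) → take 8/12 of A → 107.33; 25/25 used.
Total value = 386.33

386.33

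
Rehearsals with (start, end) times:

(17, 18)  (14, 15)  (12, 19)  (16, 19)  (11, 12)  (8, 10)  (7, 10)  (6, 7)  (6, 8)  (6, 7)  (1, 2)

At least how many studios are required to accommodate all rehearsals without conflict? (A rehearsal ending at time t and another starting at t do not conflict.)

The answer is the maximum number of intervals overlapping at any instant.
Events (time:±→running): 1:+→1 2:-→0 6:+→1 6:+→2 6:+→3 … peak 3.

3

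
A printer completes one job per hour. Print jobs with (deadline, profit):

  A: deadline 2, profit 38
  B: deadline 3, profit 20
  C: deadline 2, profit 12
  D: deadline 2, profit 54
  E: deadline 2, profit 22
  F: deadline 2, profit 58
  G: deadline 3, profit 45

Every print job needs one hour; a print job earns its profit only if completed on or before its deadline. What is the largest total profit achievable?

157

By profit: F(d2,58), D(d2,54), G(d3,45), A(d2,38), E(d2,22), B(d3,20), C(d2,12)
F→slot 2; D→slot 1; G→slot 3; A skipped; E skipped; B skipped; C skipped.
Profit = 54 + 58 + 45 = 157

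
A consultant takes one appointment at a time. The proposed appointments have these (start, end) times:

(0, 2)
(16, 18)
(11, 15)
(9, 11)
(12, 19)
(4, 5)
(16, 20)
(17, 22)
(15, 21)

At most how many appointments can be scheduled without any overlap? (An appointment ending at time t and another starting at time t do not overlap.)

Sorted by end: (0,2)  (4,5)  (9,11)  (11,15)  (16,18)  (12,19)  (16,20)  (15,21)  (17,22)
take (0,2); take (4,5); take (9,11); take (11,15); take (16,18); skip (12,19); skip (17,22).
Selected 5 appointments.

5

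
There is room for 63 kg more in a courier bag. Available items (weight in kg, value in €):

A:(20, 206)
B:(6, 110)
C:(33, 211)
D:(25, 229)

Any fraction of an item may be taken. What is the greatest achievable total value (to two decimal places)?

621.73

Order: B (110/6=18.33) > A (206/20=10.30) > D (229/25=9.16) > C (211/33=6.39)
Fill: take B (6 @ 110) → take A (20 @ 206) → take D (25 @ 229) → take 12/33 of C → 76.73; 63/63 used.
Total value = 621.73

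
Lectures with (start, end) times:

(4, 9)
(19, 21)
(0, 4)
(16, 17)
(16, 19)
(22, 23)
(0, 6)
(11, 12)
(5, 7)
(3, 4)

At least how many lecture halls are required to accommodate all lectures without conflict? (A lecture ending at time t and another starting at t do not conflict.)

starts: [0, 0, 3, 4, 5, 11, 16, 16, 19, 22]
ends:   [4, 4, 6, 7, 9, 12, 17, 19, 21, 23]
s0→1 s0→2 s3→3  — peak 3.

3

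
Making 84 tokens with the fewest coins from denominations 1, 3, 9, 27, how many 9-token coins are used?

Use the largest denomination that fits, subtract, and repeat.
84 = 3×27 + 1×3
Count of 9: 0

0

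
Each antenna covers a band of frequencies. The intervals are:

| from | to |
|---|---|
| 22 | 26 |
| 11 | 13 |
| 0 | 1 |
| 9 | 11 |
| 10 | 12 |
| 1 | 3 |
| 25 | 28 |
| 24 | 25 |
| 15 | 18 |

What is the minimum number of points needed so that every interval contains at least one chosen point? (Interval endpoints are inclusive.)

4

By right end: [0,1]  [1,3]  [9,11]  [10,12]  [11,13]  [15,18]  [24,25]  [22,26]  [25,28]
[0,1] uncovered → point at 1; [9,11] uncovered → point at 11; [15,18] uncovered → point at 18; [24,25] uncovered → point at 25.
Points: 1, 11, 18, 25 (4 total).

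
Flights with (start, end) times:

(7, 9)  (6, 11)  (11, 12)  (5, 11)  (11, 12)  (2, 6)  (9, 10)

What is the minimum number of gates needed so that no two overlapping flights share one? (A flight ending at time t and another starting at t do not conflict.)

3

starts: [2, 5, 6, 7, 9, 11, 11]
ends:   [6, 9, 10, 11, 11, 12, 12]
s2→1 s5→2 e6→1 s6→2 s7→3  — peak 3.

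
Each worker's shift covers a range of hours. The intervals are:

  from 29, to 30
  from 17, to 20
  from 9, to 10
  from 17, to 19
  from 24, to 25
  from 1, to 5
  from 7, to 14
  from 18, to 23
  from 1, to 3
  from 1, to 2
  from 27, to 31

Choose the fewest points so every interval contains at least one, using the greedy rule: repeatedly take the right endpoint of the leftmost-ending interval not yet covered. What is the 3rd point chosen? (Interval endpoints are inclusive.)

19

Process intervals by earliest right end; each time one isn't hit yet, stab at its right endpoint.
Sorted: [1,2] [1,3] [1,5] [9,10] [7,14] [17,19] [17,20] [18,23] [24,25] [29,30] [27,31]
{[1,2],[1,3],[1,5]} hit by 2; {[9,10],[7,14]} hit by 10; {[17,19],[17,20],[18,23]} hit by 19; {[24,25]} hit by 25; {[29,30],[27,31]} hit by 30.
Points: 2, 10, 19, 25, 30 (5 total).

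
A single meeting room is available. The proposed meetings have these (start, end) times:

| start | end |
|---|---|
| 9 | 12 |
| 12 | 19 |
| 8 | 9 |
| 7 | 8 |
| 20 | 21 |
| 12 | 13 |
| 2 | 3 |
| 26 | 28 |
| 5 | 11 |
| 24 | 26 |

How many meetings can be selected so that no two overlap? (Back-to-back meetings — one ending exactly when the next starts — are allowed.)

8

Sort by end time and greedily take each interval whose start is ≥ the last chosen end.
By end time: (2,3), (7,8), (8,9), (5,11), (9,12), (12,13), (12,19), (20,21), (24,26), (26,28).
Pick (2,3); next start ≥ 3 → (7,8); next start ≥ 8 → (8,9); next start ≥ 9 → (9,12); next start ≥ 12 → (12,13); next start ≥ 13 → (20,21); next start ≥ 21 → (24,26); next start ≥ 26 → (26,28).
Selected 8 meetings.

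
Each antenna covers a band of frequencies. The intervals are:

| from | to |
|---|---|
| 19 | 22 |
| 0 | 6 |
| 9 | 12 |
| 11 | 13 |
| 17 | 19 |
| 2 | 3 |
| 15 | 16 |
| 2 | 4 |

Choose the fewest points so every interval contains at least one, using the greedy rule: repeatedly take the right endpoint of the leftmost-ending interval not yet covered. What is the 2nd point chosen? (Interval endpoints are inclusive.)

By right end: [2,3]  [2,4]  [0,6]  [9,12]  [11,13]  [15,16]  [17,19]  [19,22]
[2,3] uncovered → point at 3; [9,12] uncovered → point at 12; [15,16] uncovered → point at 16; [17,19] uncovered → point at 19.
Points: 3, 12, 16, 19 (4 total).

12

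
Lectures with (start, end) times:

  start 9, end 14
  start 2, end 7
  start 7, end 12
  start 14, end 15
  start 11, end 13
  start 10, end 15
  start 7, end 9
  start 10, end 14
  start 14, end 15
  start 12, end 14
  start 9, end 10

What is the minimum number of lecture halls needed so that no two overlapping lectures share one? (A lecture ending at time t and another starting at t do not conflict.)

5

Events (time:±→running): 2:+→1 7:-→0 7:+→1 7:+→2 9:-→1 9:+→2 9:+→3 10:-→2 10:+→3 10:+→4 11:+→5 … peak 5.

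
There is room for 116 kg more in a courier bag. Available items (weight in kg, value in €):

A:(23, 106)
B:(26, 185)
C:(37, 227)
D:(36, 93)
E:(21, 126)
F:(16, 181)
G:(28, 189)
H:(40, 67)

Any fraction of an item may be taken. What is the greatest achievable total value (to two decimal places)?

836.00

Ratios (sorted): F 11.31, B 7.12, G 6.75, C 6.14, E 6.00, A 4.61, D 2.58, H 1.68
take F (16 @ 181); take B (26 @ 185); take G (28 @ 189); take C (37 @ 227); take 9/21 of E → 54.00. Capacity used 116/116.
Total value = 836.00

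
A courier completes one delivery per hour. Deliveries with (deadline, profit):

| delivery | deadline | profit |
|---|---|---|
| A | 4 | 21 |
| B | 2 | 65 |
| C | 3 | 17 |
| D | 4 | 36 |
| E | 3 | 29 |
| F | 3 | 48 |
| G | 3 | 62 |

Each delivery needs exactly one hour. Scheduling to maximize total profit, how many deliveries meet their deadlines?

By profit: B(d2,65), G(d3,62), F(d3,48), D(d4,36), E(d3,29), A(d4,21), C(d3,17)
B→slot 2; G→slot 3; F→slot 1; D→slot 4; E skipped; A skipped; C skipped.
4 of 7 scheduled.

4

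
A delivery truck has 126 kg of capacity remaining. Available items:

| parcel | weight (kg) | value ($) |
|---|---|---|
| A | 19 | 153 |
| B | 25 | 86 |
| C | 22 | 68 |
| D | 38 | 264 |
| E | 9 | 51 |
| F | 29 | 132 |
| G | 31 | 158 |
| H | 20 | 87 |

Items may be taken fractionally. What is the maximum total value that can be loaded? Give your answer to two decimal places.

Greedy by value/weight ratio, highest first.
Ratios (sorted): A 8.05, D 6.95, E 5.67, G 5.10, F 4.55, H 4.35, B 3.44, C 3.09
take A (19 @ 153); take D (38 @ 264); take E (9 @ 51); take G (31 @ 158); take F (29 @ 132). Capacity used 126/126.
Total value = 758.00

758.00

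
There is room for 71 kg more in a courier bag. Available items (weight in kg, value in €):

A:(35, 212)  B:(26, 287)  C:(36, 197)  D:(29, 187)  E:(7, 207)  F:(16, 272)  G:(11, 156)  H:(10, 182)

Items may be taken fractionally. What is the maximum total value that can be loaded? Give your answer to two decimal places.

Order: E (207/7=29.57) > H (182/10=18.20) > F (272/16=17.00) > G (156/11=14.18) > B (287/26=11.04) > D (187/29=6.45) > A (212/35=6.06) > C (197/36=5.47)
Fill: take E (7 @ 207) → take H (10 @ 182) → take F (16 @ 272) → take G (11 @ 156) → take B (26 @ 287) → take 1/29 of D → 6.45; 71/71 used.
Total value = 1110.45

1110.45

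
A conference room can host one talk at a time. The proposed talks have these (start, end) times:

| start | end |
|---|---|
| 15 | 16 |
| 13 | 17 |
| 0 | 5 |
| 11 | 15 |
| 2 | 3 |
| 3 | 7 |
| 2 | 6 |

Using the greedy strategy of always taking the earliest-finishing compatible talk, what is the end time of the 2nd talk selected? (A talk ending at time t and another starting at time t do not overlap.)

Greedy by earliest finish: after sorting by end time, pick each interval compatible with the last pick.
By end time: (2,3), (0,5), (2,6), (3,7), (11,15), (15,16), (13,17).
Pick (2,3); next start ≥ 3 → (3,7); next start ≥ 7 → (11,15); next start ≥ 15 → (15,16).
Selected: (2,3) (3,7) (11,15) (15,16)

7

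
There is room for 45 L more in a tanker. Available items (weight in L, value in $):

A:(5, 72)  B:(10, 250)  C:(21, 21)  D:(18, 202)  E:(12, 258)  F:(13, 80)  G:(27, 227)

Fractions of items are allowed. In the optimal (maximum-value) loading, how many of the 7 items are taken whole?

Order: B (250/10=25.00) > E (258/12=21.50) > A (72/5=14.40) > D (202/18=11.22) > G (227/27=8.41) > F (80/13=6.15) > C (21/21=1.00)
Fill: take B (10 @ 250) → take E (12 @ 258) → take A (5 @ 72) → take D (18 @ 202); 45/45 used.
4 item(s) taken whole.

4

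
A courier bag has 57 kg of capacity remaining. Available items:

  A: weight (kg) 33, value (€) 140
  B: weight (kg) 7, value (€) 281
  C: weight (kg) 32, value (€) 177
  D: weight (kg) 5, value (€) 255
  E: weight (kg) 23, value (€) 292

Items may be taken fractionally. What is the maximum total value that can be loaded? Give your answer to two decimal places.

Greedy by value/weight ratio, highest first.
Ratios (sorted): D 51.00, B 40.14, E 12.70, C 5.53, A 4.24
take D (5 @ 255); take B (7 @ 281); take E (23 @ 292); take 22/32 of C → 121.69. Capacity used 57/57.
Total value = 949.69

949.69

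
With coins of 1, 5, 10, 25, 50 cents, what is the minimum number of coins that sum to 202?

202 = 4×50 + 2×1
Total coins = 4 + 2 = 6

6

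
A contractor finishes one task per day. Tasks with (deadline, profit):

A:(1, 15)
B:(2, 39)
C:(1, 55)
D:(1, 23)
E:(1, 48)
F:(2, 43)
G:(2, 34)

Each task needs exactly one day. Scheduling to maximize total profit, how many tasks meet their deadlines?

2

Take jobs in profit order; each goes to the latest open slot no later than its deadline.
By profit: C(d1,55), E(d1,48), F(d2,43), B(d2,39), G(d2,34), D(d1,23), A(d1,15)
C→slot 1; E skipped; F→slot 2; B skipped; G skipped; D skipped; A skipped.
2 of 7 scheduled.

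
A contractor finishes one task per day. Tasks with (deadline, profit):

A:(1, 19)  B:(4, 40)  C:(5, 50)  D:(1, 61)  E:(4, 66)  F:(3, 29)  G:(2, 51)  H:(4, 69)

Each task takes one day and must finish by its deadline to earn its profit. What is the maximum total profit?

Sort by profit descending; place each in the latest free slot ≤ its deadline.
Profit order: H=69 E=66 D=61 G=51 C=50 B=40 F=29 A=19
Assign: H→slot 4, E→slot 3, D→slot 1, G→slot 2, C→slot 5, B skipped, F skipped, A skipped.
Slots: [1:D] [2:G] [3:E] [4:H] [5:C]
Profit = 61 + 51 + 66 + 69 + 50 = 297

297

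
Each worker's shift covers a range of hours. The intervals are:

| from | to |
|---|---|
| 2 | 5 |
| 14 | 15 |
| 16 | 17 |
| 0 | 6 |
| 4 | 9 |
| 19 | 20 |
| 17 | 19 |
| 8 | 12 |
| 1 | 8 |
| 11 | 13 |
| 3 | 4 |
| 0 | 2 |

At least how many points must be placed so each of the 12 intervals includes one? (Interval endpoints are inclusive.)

By right end: [0,2]  [3,4]  [2,5]  [0,6]  [1,8]  [4,9]  [8,12]  [11,13]  [14,15]  [16,17]  [17,19]  [19,20]
[0,2] uncovered → point at 2; [3,4] uncovered → point at 4; [8,12] uncovered → point at 12; [14,15] uncovered → point at 15; [16,17] uncovered → point at 17; [19,20] uncovered → point at 20.
Points: 2, 4, 12, 15, 17, 20 (6 total).

6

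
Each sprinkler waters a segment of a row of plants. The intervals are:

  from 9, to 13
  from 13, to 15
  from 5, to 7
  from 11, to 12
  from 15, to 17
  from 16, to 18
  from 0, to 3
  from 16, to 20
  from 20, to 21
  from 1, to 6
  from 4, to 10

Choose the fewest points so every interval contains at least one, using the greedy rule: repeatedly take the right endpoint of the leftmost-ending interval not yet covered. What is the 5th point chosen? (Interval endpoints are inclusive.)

Sort by right endpoint; whenever an interval is uncovered, place a point at its right end.
By right end: [0,3]  [1,6]  [5,7]  [4,10]  [11,12]  [9,13]  [13,15]  [15,17]  [16,18]  [16,20]  [20,21]
[0,3] uncovered → point at 3; [5,7] uncovered → point at 7; [11,12] uncovered → point at 12; [13,15] uncovered → point at 15; [16,18] uncovered → point at 18; [20,21] uncovered → point at 21.
Points: 3, 7, 12, 15, 18, 21 (6 total).

18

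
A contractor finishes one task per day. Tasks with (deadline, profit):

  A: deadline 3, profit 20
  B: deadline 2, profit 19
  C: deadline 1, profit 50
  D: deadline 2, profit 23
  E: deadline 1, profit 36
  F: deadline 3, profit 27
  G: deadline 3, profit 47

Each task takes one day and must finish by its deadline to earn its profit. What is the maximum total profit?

124

By profit: C(d1,50), G(d3,47), E(d1,36), F(d3,27), D(d2,23), A(d3,20), B(d2,19)
C→slot 1; G→slot 3; E skipped; F→slot 2; D skipped; A skipped; B skipped.
Profit = 50 + 27 + 47 = 124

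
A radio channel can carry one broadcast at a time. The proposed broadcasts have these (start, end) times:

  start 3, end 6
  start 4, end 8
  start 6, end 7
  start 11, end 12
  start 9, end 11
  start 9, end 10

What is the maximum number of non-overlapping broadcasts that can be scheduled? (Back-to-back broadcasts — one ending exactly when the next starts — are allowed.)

4

Greedy by earliest finish: after sorting by end time, pick each interval compatible with the last pick.
Sorted by end: (3,6)  (6,7)  (4,8)  (9,10)  (9,11)  (11,12)
take (3,6); take (6,7); take (9,10); take (11,12).
Selected 4 broadcasts.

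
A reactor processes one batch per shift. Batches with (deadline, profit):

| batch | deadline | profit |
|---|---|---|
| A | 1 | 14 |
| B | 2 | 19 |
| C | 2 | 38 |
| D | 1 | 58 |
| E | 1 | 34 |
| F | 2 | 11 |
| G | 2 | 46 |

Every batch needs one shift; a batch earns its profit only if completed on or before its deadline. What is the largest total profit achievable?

104

By profit: D(d1,58), G(d2,46), C(d2,38), E(d1,34), B(d2,19), A(d1,14), F(d2,11)
D→slot 1; G→slot 2; C skipped; E skipped; B skipped; A skipped; F skipped.
Profit = 58 + 46 = 104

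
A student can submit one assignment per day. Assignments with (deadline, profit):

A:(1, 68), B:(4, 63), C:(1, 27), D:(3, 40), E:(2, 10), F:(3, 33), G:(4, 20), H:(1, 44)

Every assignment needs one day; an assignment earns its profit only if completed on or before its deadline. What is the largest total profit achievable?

Profit order: A=68 B=63 H=44 D=40 F=33 C=27 G=20 E=10
Assign: A→slot 1, B→slot 4, H skipped, D→slot 3, F→slot 2, C skipped, G skipped, E skipped.
Slots: [1:A] [2:F] [3:D] [4:B]
Profit = 68 + 33 + 40 + 63 = 204

204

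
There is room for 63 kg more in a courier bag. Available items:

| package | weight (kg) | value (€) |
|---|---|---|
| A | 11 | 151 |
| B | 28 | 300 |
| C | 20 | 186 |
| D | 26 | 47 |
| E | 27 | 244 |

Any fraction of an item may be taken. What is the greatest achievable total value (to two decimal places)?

673.15

Order: A (151/11=13.73) > B (300/28=10.71) > C (186/20=9.30) > E (244/27=9.04) > D (47/26=1.81)
Fill: take A (11 @ 151) → take B (28 @ 300) → take C (20 @ 186) → take 4/27 of E → 36.15; 63/63 used.
Total value = 673.15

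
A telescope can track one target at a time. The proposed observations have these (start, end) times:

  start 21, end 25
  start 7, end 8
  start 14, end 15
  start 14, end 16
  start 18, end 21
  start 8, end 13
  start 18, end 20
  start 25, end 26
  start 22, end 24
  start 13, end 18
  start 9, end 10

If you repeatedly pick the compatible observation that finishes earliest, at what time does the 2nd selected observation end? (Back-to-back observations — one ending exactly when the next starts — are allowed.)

By end time: (7,8), (9,10), (8,13), (14,15), (14,16), (13,18), (18,20), (18,21), (22,24), (21,25), (25,26).
Pick (7,8); next start ≥ 8 → (9,10); next start ≥ 10 → (14,15); next start ≥ 15 → (18,20); next start ≥ 20 → (22,24); next start ≥ 24 → (25,26).
Selected: (7,8) (9,10) (14,15) (18,20) (22,24) (25,26)

10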